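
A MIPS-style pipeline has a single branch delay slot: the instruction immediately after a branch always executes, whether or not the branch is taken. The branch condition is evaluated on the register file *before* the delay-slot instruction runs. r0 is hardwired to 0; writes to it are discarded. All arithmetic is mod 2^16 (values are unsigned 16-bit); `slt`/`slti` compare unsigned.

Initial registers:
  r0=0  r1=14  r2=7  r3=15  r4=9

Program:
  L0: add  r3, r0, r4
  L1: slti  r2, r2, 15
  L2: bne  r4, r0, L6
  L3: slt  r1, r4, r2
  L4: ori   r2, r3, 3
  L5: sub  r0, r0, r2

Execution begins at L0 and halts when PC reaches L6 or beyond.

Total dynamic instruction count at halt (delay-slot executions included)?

4

  step pc=0: add  r3, r0, r4  regs=(0,14,7,9,9)
  step pc=1: slti  r2, r2, 15  regs=(0,14,1,9,9)
  step pc=2: bne  r4, r0, L6  cond=T  regs=(0,14,1,9,9)
  step pc=3: slt  r1, r4, r2  regs=(0,0,1,9,9)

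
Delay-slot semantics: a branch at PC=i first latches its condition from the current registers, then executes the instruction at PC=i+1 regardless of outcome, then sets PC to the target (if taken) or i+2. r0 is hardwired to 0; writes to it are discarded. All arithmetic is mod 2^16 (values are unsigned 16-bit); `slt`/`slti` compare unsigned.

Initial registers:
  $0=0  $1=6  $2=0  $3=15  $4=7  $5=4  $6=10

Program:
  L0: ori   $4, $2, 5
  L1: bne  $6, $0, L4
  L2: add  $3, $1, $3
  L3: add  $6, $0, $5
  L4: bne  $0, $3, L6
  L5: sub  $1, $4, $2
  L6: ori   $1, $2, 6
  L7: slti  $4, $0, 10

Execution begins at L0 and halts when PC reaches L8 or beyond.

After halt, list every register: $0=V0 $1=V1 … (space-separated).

$0=0 $1=6 $2=0 $3=21 $4=1 $5=4 $6=10

[0] ori   $4, $2, 5  →  {$0:0, $1:6, $2:0, $3:15, $4:5, $5:4, $6:10}
[1] bne  $6, $0, L4  →  {$0:0, $1:6, $2:0, $3:15, $4:5, $5:4, $6:10}  ⟨branch taken⟩
[2] add  $3, $1, $3  →  {$0:0, $1:6, $2:0, $3:21, $4:5, $5:4, $6:10}
[4] bne  $0, $3, L6  →  {$0:0, $1:6, $2:0, $3:21, $4:5, $5:4, $6:10}  ⟨branch taken⟩
[5] sub  $1, $4, $2  →  {$0:0, $1:5, $2:0, $3:21, $4:5, $5:4, $6:10}
[6] ori   $1, $2, 6  →  {$0:0, $1:6, $2:0, $3:21, $4:5, $5:4, $6:10}
[7] slti  $4, $0, 10  →  {$0:0, $1:6, $2:0, $3:21, $4:1, $5:4, $6:10}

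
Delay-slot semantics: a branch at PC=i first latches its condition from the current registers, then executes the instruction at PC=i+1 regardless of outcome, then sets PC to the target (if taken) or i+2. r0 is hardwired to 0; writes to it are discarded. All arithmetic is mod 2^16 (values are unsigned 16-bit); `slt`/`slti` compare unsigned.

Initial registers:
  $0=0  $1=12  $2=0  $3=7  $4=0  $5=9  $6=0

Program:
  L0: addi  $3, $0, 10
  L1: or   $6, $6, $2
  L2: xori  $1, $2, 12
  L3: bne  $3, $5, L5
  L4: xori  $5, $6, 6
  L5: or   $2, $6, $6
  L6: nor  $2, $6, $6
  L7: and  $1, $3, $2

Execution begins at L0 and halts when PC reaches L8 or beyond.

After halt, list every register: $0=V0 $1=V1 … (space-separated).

$0=0 $1=10 $2=65535 $3=10 $4=0 $5=6 $6=0

  step pc=0: addi  $3, $0, 10  regs=(0,12,0,10,0,9,0)
  step pc=1: or   $6, $6, $2  regs=(0,12,0,10,0,9,0)
  step pc=2: xori  $1, $2, 12  regs=(0,12,0,10,0,9,0)
  step pc=3: bne  $3, $5, L5  cond=T  regs=(0,12,0,10,0,9,0)
  step pc=4: xori  $5, $6, 6  regs=(0,12,0,10,0,6,0)
  step pc=5: or   $2, $6, $6  regs=(0,12,0,10,0,6,0)
  step pc=6: nor  $2, $6, $6  regs=(0,12,65535,10,0,6,0)
  step pc=7: and  $1, $3, $2  regs=(0,10,65535,10,0,6,0)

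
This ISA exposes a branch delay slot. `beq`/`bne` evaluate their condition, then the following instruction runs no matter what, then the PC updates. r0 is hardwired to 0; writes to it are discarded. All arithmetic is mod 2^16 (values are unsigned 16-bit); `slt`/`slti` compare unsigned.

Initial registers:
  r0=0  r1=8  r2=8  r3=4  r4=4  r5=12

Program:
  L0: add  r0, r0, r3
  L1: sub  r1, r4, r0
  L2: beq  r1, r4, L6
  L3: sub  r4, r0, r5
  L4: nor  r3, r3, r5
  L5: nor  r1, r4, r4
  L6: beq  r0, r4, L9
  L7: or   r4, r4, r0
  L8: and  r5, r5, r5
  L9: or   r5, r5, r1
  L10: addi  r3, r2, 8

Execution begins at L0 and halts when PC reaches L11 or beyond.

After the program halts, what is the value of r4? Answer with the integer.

#0 add  r0, r0, r3 ; 0/8/8/4/4/12
#1 sub  r1, r4, r0 ; 0/4/8/4/4/12
#2 beq  r1, r4, L6 ; 0/4/8/4/4/12 ; →target
#3 sub  r4, r0, r5 ; 0/4/8/4/65524/12
#6 beq  r0, r4, L9 ; 0/4/8/4/65524/12 ; →fallthru
#7 or   r4, r4, r0 ; 0/4/8/4/65524/12
#8 and  r5, r5, r5 ; 0/4/8/4/65524/12
#9 or   r5, r5, r1 ; 0/4/8/4/65524/12
#10 addi  r3, r2, 8 ; 0/4/8/16/65524/12

65524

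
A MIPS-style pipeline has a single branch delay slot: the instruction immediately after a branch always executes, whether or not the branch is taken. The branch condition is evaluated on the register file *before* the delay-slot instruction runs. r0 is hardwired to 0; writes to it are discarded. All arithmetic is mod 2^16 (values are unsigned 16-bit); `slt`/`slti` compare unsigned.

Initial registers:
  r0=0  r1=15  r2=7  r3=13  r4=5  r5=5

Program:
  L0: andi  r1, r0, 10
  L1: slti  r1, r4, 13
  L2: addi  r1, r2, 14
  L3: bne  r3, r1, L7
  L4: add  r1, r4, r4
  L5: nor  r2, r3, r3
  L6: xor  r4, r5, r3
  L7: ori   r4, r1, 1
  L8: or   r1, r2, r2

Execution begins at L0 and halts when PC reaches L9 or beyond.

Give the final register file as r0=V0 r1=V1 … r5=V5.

r0=0 r1=7 r2=7 r3=13 r4=11 r5=5

PC=0  andi  r1, r0, 10       | r0=0 r1=0 r2=7 r3=13 r4=5 r5=5
PC=1  slti  r1, r4, 13       | r0=0 r1=1 r2=7 r3=13 r4=5 r5=5
PC=2  addi  r1, r2, 14       | r0=0 r1=21 r2=7 r3=13 r4=5 r5=5
PC=3  bne  r3, r1, L7        | r0=0 r1=21 r2=7 r3=13 r4=5 r5=5  [TAKEN]
PC=4  add  r1, r4, r4        | r0=0 r1=10 r2=7 r3=13 r4=5 r5=5
PC=7  ori   r4, r1, 1        | r0=0 r1=10 r2=7 r3=13 r4=11 r5=5
PC=8  or   r1, r2, r2        | r0=0 r1=7 r2=7 r3=13 r4=11 r5=5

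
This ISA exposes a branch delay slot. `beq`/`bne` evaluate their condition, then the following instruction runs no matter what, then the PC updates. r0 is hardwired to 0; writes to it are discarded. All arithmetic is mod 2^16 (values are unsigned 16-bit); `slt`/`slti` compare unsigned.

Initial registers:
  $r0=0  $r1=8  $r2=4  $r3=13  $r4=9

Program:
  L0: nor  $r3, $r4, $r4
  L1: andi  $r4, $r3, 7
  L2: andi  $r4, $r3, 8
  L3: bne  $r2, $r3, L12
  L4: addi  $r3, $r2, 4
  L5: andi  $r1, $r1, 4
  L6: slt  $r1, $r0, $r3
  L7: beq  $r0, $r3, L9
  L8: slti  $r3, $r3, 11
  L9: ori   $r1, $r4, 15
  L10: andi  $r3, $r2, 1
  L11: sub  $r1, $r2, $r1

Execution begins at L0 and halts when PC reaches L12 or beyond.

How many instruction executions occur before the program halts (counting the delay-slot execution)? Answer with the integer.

PC=0  nor  $r3, $r4, $r4     | $r0=0 $r1=8 $r2=4 $r3=65526 $r4=9
PC=1  andi  $r4, $r3, 7      | $r0=0 $r1=8 $r2=4 $r3=65526 $r4=6
PC=2  andi  $r4, $r3, 8      | $r0=0 $r1=8 $r2=4 $r3=65526 $r4=0
PC=3  bne  $r2, $r3, L12     | $r0=0 $r1=8 $r2=4 $r3=65526 $r4=0  [TAKEN]
PC=4  addi  $r3, $r2, 4      | $r0=0 $r1=8 $r2=4 $r3=8 $r4=0

5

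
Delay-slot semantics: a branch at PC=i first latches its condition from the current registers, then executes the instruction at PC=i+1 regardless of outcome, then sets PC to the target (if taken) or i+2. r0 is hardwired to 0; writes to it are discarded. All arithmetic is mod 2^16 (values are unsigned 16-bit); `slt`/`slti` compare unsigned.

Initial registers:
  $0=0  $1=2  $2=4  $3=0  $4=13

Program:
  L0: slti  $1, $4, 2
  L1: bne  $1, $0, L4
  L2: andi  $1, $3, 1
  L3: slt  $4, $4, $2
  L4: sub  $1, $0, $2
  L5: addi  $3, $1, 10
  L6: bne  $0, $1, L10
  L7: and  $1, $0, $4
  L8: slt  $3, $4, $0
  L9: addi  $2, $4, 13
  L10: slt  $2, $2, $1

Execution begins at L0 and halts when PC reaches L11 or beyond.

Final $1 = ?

[0] slti  $1, $4, 2  →  {$0:0, $1:0, $2:4, $3:0, $4:13}
[1] bne  $1, $0, L4  →  {$0:0, $1:0, $2:4, $3:0, $4:13}  ⟨branch fallthrough⟩
[2] andi  $1, $3, 1  →  {$0:0, $1:0, $2:4, $3:0, $4:13}
[3] slt  $4, $4, $2  →  {$0:0, $1:0, $2:4, $3:0, $4:0}
[4] sub  $1, $0, $2  →  {$0:0, $1:65532, $2:4, $3:0, $4:0}
[5] addi  $3, $1, 10  →  {$0:0, $1:65532, $2:4, $3:6, $4:0}
[6] bne  $0, $1, L10  →  {$0:0, $1:65532, $2:4, $3:6, $4:0}  ⟨branch taken⟩
[7] and  $1, $0, $4  →  {$0:0, $1:0, $2:4, $3:6, $4:0}
[10] slt  $2, $2, $1  →  {$0:0, $1:0, $2:0, $3:6, $4:0}

0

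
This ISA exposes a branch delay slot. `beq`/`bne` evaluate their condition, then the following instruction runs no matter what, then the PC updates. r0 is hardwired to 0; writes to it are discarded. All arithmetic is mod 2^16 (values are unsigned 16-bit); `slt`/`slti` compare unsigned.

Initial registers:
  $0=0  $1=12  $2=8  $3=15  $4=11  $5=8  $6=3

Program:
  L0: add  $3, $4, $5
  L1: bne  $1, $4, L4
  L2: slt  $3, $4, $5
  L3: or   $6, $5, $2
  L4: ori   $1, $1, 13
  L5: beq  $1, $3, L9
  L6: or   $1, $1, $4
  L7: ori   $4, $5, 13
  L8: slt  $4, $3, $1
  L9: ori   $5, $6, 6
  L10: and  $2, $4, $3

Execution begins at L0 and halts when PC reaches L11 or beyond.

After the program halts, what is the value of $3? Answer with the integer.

0

[0] add  $3, $4, $5  →  {$0:0, $1:12, $2:8, $3:19, $4:11, $5:8, $6:3}
[1] bne  $1, $4, L4  →  {$0:0, $1:12, $2:8, $3:19, $4:11, $5:8, $6:3}  ⟨branch taken⟩
[2] slt  $3, $4, $5  →  {$0:0, $1:12, $2:8, $3:0, $4:11, $5:8, $6:3}
[4] ori   $1, $1, 13  →  {$0:0, $1:13, $2:8, $3:0, $4:11, $5:8, $6:3}
[5] beq  $1, $3, L9  →  {$0:0, $1:13, $2:8, $3:0, $4:11, $5:8, $6:3}  ⟨branch fallthrough⟩
[6] or   $1, $1, $4  →  {$0:0, $1:15, $2:8, $3:0, $4:11, $5:8, $6:3}
[7] ori   $4, $5, 13  →  {$0:0, $1:15, $2:8, $3:0, $4:13, $5:8, $6:3}
[8] slt  $4, $3, $1  →  {$0:0, $1:15, $2:8, $3:0, $4:1, $5:8, $6:3}
[9] ori   $5, $6, 6  →  {$0:0, $1:15, $2:8, $3:0, $4:1, $5:7, $6:3}
[10] and  $2, $4, $3  →  {$0:0, $1:15, $2:0, $3:0, $4:1, $5:7, $6:3}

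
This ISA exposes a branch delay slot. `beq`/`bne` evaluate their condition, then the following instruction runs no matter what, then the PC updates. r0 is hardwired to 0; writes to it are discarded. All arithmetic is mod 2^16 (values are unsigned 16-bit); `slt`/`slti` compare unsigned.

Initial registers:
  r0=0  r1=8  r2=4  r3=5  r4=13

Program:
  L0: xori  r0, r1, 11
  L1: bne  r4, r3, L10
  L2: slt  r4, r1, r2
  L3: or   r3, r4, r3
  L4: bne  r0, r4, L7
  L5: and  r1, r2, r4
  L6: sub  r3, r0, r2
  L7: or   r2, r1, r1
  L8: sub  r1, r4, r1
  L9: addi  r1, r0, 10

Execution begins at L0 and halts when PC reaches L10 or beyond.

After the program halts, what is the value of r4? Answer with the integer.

#0 xori  r0, r1, 11 ; 0/8/4/5/13
#1 bne  r4, r3, L10 ; 0/8/4/5/13 ; →target
#2 slt  r4, r1, r2 ; 0/8/4/5/0

0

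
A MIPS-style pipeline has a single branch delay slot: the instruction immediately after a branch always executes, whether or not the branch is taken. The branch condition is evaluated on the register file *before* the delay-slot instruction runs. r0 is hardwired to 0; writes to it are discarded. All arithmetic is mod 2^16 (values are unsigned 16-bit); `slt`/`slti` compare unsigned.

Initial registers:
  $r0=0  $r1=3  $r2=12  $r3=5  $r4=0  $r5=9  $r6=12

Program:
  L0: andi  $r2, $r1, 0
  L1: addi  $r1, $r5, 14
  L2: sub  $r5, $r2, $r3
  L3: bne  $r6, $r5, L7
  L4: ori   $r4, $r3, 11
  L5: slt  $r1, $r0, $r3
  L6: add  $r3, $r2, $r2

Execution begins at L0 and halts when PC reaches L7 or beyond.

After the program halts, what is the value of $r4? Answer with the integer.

15

#0 andi  $r2, $r1, 0 ; 0/3/0/5/0/9/12
#1 addi  $r1, $r5, 14 ; 0/23/0/5/0/9/12
#2 sub  $r5, $r2, $r3 ; 0/23/0/5/0/65531/12
#3 bne  $r6, $r5, L7 ; 0/23/0/5/0/65531/12 ; →target
#4 ori   $r4, $r3, 11 ; 0/23/0/5/15/65531/12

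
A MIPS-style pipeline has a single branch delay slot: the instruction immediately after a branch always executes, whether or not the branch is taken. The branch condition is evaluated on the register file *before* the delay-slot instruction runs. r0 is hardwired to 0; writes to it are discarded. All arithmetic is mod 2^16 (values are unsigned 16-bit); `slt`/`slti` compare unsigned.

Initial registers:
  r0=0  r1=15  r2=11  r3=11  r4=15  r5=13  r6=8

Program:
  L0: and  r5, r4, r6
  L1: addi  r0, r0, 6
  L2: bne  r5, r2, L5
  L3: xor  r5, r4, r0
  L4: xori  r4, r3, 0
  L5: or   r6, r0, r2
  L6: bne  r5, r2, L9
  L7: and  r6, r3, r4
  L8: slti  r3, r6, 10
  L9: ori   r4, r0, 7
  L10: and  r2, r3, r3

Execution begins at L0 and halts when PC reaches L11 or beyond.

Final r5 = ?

  step pc=0: and  r5, r4, r6  regs=(0,15,11,11,15,8,8)
  step pc=1: addi  r0, r0, 6  regs=(0,15,11,11,15,8,8)
  step pc=2: bne  r5, r2, L5  cond=T  regs=(0,15,11,11,15,8,8)
  step pc=3: xor  r5, r4, r0  regs=(0,15,11,11,15,15,8)
  step pc=5: or   r6, r0, r2  regs=(0,15,11,11,15,15,11)
  step pc=6: bne  r5, r2, L9  cond=T  regs=(0,15,11,11,15,15,11)
  step pc=7: and  r6, r3, r4  regs=(0,15,11,11,15,15,11)
  step pc=9: ori   r4, r0, 7  regs=(0,15,11,11,7,15,11)
  step pc=10: and  r2, r3, r3  regs=(0,15,11,11,7,15,11)

15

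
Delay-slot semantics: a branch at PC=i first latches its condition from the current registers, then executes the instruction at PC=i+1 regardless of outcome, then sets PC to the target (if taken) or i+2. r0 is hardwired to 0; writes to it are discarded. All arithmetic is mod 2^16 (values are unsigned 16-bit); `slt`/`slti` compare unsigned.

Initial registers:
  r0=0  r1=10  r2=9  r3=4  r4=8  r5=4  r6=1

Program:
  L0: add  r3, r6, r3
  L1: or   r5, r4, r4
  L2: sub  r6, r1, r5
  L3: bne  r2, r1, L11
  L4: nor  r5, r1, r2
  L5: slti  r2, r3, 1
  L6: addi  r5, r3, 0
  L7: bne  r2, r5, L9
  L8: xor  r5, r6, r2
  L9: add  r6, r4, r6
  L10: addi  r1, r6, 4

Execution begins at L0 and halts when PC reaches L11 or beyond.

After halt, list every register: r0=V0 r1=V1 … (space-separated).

#0 add  r3, r6, r3 ; 0/10/9/5/8/4/1
#1 or   r5, r4, r4 ; 0/10/9/5/8/8/1
#2 sub  r6, r1, r5 ; 0/10/9/5/8/8/2
#3 bne  r2, r1, L11 ; 0/10/9/5/8/8/2 ; →target
#4 nor  r5, r1, r2 ; 0/10/9/5/8/65524/2

r0=0 r1=10 r2=9 r3=5 r4=8 r5=65524 r6=2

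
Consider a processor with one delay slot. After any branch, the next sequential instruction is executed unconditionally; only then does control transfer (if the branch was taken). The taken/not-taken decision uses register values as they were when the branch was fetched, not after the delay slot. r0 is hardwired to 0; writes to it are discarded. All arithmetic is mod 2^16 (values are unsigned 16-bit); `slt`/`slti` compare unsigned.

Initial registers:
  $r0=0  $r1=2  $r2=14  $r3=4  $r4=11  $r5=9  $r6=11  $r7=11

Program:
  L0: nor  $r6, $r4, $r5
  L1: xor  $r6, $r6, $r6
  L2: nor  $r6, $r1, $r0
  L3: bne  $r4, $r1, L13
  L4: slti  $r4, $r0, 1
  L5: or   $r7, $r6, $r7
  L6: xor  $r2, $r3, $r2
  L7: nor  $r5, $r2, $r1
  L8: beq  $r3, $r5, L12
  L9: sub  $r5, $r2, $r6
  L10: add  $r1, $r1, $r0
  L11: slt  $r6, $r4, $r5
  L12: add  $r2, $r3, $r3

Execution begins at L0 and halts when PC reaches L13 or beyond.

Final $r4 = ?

1

[0] nor  $r6, $r4, $r5  →  {$r0:0, $r1:2, $r2:14, $r3:4, $r4:11, $r5:9, $r6:65524, $r7:11}
[1] xor  $r6, $r6, $r6  →  {$r0:0, $r1:2, $r2:14, $r3:4, $r4:11, $r5:9, $r6:0, $r7:11}
[2] nor  $r6, $r1, $r0  →  {$r0:0, $r1:2, $r2:14, $r3:4, $r4:11, $r5:9, $r6:65533, $r7:11}
[3] bne  $r4, $r1, L13  →  {$r0:0, $r1:2, $r2:14, $r3:4, $r4:11, $r5:9, $r6:65533, $r7:11}  ⟨branch taken⟩
[4] slti  $r4, $r0, 1  →  {$r0:0, $r1:2, $r2:14, $r3:4, $r4:1, $r5:9, $r6:65533, $r7:11}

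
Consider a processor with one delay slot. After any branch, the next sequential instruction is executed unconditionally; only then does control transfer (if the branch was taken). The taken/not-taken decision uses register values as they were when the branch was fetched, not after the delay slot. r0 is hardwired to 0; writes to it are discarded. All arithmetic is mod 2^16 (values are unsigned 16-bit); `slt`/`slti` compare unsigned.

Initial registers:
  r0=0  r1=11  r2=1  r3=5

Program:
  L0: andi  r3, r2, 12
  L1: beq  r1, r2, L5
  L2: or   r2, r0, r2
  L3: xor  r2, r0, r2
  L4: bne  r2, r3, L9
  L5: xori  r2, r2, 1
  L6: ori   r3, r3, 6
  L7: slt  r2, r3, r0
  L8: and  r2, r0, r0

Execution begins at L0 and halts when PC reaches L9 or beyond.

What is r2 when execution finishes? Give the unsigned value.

[0] andi  r3, r2, 12  →  {r0:0, r1:11, r2:1, r3:0}
[1] beq  r1, r2, L5  →  {r0:0, r1:11, r2:1, r3:0}  ⟨branch fallthrough⟩
[2] or   r2, r0, r2  →  {r0:0, r1:11, r2:1, r3:0}
[3] xor  r2, r0, r2  →  {r0:0, r1:11, r2:1, r3:0}
[4] bne  r2, r3, L9  →  {r0:0, r1:11, r2:1, r3:0}  ⟨branch taken⟩
[5] xori  r2, r2, 1  →  {r0:0, r1:11, r2:0, r3:0}

0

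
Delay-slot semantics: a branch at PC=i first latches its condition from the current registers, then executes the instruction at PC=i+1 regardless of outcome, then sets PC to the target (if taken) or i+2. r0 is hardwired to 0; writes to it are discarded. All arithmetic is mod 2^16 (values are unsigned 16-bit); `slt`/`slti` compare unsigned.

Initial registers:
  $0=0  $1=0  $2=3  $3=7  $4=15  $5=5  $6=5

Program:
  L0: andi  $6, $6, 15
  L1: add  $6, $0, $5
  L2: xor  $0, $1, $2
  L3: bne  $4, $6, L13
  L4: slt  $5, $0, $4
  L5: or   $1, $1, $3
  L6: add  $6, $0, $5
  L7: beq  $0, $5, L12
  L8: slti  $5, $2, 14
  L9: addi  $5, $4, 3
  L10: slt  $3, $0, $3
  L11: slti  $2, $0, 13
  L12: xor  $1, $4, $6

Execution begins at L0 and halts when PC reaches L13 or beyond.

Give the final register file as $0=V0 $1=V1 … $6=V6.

$0=0 $1=0 $2=3 $3=7 $4=15 $5=1 $6=5

[0] andi  $6, $6, 15  →  {$0:0, $1:0, $2:3, $3:7, $4:15, $5:5, $6:5}
[1] add  $6, $0, $5  →  {$0:0, $1:0, $2:3, $3:7, $4:15, $5:5, $6:5}
[2] xor  $0, $1, $2  →  {$0:0, $1:0, $2:3, $3:7, $4:15, $5:5, $6:5}
[3] bne  $4, $6, L13  →  {$0:0, $1:0, $2:3, $3:7, $4:15, $5:5, $6:5}  ⟨branch taken⟩
[4] slt  $5, $0, $4  →  {$0:0, $1:0, $2:3, $3:7, $4:15, $5:1, $6:5}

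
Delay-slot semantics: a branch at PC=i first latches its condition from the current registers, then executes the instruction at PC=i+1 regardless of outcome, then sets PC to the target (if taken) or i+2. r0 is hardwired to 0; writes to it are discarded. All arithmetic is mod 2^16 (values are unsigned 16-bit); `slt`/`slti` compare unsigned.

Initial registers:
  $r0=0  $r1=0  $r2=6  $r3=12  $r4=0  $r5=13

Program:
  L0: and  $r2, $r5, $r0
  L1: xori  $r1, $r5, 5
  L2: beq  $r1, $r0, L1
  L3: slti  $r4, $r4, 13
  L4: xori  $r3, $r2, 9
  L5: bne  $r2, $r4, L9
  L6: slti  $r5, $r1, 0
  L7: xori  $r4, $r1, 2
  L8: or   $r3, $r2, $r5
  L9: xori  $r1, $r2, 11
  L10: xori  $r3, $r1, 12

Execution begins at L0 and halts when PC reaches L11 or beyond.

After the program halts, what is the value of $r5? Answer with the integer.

[0] and  $r2, $r5, $r0  →  {$r0:0, $r1:0, $r2:0, $r3:12, $r4:0, $r5:13}
[1] xori  $r1, $r5, 5  →  {$r0:0, $r1:8, $r2:0, $r3:12, $r4:0, $r5:13}
[2] beq  $r1, $r0, L1  →  {$r0:0, $r1:8, $r2:0, $r3:12, $r4:0, $r5:13}  ⟨branch fallthrough⟩
[3] slti  $r4, $r4, 13  →  {$r0:0, $r1:8, $r2:0, $r3:12, $r4:1, $r5:13}
[4] xori  $r3, $r2, 9  →  {$r0:0, $r1:8, $r2:0, $r3:9, $r4:1, $r5:13}
[5] bne  $r2, $r4, L9  →  {$r0:0, $r1:8, $r2:0, $r3:9, $r4:1, $r5:13}  ⟨branch taken⟩
[6] slti  $r5, $r1, 0  →  {$r0:0, $r1:8, $r2:0, $r3:9, $r4:1, $r5:0}
[9] xori  $r1, $r2, 11  →  {$r0:0, $r1:11, $r2:0, $r3:9, $r4:1, $r5:0}
[10] xori  $r3, $r1, 12  →  {$r0:0, $r1:11, $r2:0, $r3:7, $r4:1, $r5:0}

0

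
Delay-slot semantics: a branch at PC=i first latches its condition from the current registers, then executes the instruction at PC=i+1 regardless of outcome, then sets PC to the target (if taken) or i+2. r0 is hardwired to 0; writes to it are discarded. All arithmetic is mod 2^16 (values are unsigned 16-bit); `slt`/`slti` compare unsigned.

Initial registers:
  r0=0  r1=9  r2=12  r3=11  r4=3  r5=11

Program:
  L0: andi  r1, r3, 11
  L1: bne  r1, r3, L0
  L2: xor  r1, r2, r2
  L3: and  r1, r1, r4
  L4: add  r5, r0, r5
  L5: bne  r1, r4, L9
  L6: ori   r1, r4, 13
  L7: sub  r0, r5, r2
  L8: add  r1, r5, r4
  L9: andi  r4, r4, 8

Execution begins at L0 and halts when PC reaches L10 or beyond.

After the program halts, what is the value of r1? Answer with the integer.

15

PC=0  andi  r1, r3, 11       | r0=0 r1=11 r2=12 r3=11 r4=3 r5=11
PC=1  bne  r1, r3, L0        | r0=0 r1=11 r2=12 r3=11 r4=3 r5=11  [not taken]
PC=2  xor  r1, r2, r2        | r0=0 r1=0 r2=12 r3=11 r4=3 r5=11
PC=3  and  r1, r1, r4        | r0=0 r1=0 r2=12 r3=11 r4=3 r5=11
PC=4  add  r5, r0, r5        | r0=0 r1=0 r2=12 r3=11 r4=3 r5=11
PC=5  bne  r1, r4, L9        | r0=0 r1=0 r2=12 r3=11 r4=3 r5=11  [TAKEN]
PC=6  ori   r1, r4, 13       | r0=0 r1=15 r2=12 r3=11 r4=3 r5=11
PC=9  andi  r4, r4, 8        | r0=0 r1=15 r2=12 r3=11 r4=0 r5=11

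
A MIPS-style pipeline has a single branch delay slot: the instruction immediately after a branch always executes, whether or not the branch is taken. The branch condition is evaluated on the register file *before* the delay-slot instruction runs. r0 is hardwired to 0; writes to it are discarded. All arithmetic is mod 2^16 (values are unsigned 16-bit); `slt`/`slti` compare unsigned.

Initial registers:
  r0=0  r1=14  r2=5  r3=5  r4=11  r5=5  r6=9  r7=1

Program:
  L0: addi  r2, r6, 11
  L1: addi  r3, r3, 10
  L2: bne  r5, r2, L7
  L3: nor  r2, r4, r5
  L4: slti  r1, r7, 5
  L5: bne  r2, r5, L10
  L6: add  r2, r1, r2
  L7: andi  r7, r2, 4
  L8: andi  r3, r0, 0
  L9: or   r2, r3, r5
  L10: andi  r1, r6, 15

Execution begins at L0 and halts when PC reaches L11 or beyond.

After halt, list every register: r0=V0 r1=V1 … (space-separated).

  step pc=0: addi  r2, r6, 11  regs=(0,14,20,5,11,5,9,1)
  step pc=1: addi  r3, r3, 10  regs=(0,14,20,15,11,5,9,1)
  step pc=2: bne  r5, r2, L7  cond=T  regs=(0,14,20,15,11,5,9,1)
  step pc=3: nor  r2, r4, r5  regs=(0,14,65520,15,11,5,9,1)
  step pc=7: andi  r7, r2, 4  regs=(0,14,65520,15,11,5,9,0)
  step pc=8: andi  r3, r0, 0  regs=(0,14,65520,0,11,5,9,0)
  step pc=9: or   r2, r3, r5  regs=(0,14,5,0,11,5,9,0)
  step pc=10: andi  r1, r6, 15  regs=(0,9,5,0,11,5,9,0)

r0=0 r1=9 r2=5 r3=0 r4=11 r5=5 r6=9 r7=0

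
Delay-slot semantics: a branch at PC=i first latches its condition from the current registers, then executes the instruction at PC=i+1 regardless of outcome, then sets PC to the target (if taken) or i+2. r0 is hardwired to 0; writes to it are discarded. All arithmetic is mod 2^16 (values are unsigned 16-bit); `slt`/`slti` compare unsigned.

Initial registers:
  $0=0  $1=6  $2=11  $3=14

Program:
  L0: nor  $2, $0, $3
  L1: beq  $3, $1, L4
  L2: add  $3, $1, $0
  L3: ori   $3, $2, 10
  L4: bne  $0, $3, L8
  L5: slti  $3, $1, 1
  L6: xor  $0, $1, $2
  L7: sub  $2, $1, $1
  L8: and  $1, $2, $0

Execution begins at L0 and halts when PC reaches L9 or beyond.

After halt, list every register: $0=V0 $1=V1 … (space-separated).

PC=0  nor  $2, $0, $3        | $0=0 $1=6 $2=65521 $3=14
PC=1  beq  $3, $1, L4        | $0=0 $1=6 $2=65521 $3=14  [not taken]
PC=2  add  $3, $1, $0        | $0=0 $1=6 $2=65521 $3=6
PC=3  ori   $3, $2, 10       | $0=0 $1=6 $2=65521 $3=65531
PC=4  bne  $0, $3, L8        | $0=0 $1=6 $2=65521 $3=65531  [TAKEN]
PC=5  slti  $3, $1, 1        | $0=0 $1=6 $2=65521 $3=0
PC=8  and  $1, $2, $0        | $0=0 $1=0 $2=65521 $3=0

$0=0 $1=0 $2=65521 $3=0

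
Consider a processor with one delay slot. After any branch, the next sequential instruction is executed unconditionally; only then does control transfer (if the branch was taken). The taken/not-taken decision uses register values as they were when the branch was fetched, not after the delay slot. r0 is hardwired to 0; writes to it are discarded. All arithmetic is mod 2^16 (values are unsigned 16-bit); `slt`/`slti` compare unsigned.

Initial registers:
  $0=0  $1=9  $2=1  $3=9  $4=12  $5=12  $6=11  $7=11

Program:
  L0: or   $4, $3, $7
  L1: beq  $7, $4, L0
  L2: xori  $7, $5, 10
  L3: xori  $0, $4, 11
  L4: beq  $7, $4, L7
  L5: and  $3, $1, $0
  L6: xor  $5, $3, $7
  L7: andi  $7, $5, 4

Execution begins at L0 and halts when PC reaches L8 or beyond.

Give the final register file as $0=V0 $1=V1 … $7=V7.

  step pc=0: or   $4, $3, $7  regs=(0,9,1,9,11,12,11,11)
  step pc=1: beq  $7, $4, L0  cond=T  regs=(0,9,1,9,11,12,11,11)
  step pc=2: xori  $7, $5, 10  regs=(0,9,1,9,11,12,11,6)
  step pc=0: or   $4, $3, $7  regs=(0,9,1,9,15,12,11,6)
  step pc=1: beq  $7, $4, L0  cond=F  regs=(0,9,1,9,15,12,11,6)
  step pc=2: xori  $7, $5, 10  regs=(0,9,1,9,15,12,11,6)
  step pc=3: xori  $0, $4, 11  regs=(0,9,1,9,15,12,11,6)
  step pc=4: beq  $7, $4, L7  cond=F  regs=(0,9,1,9,15,12,11,6)
  step pc=5: and  $3, $1, $0  regs=(0,9,1,0,15,12,11,6)
  step pc=6: xor  $5, $3, $7  regs=(0,9,1,0,15,6,11,6)
  step pc=7: andi  $7, $5, 4  regs=(0,9,1,0,15,6,11,4)

$0=0 $1=9 $2=1 $3=0 $4=15 $5=6 $6=11 $7=4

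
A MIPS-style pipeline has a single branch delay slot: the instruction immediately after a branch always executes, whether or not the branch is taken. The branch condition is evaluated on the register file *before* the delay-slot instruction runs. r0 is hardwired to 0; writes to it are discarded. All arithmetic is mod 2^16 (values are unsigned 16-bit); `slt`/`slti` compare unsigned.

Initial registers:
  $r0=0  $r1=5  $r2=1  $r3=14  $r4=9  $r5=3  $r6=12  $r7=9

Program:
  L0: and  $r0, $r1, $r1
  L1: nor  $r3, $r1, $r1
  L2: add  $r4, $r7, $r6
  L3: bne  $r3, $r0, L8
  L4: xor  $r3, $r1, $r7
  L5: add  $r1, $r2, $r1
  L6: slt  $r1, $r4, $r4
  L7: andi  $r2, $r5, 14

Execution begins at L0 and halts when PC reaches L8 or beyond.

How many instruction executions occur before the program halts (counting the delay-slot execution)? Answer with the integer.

5

PC=0  and  $r0, $r1, $r1     | $r0=0 $r1=5 $r2=1 $r3=14 $r4=9 $r5=3 $r6=12 $r7=9
PC=1  nor  $r3, $r1, $r1     | $r0=0 $r1=5 $r2=1 $r3=65530 $r4=9 $r5=3 $r6=12 $r7=9
PC=2  add  $r4, $r7, $r6     | $r0=0 $r1=5 $r2=1 $r3=65530 $r4=21 $r5=3 $r6=12 $r7=9
PC=3  bne  $r3, $r0, L8      | $r0=0 $r1=5 $r2=1 $r3=65530 $r4=21 $r5=3 $r6=12 $r7=9  [TAKEN]
PC=4  xor  $r3, $r1, $r7     | $r0=0 $r1=5 $r2=1 $r3=12 $r4=21 $r5=3 $r6=12 $r7=9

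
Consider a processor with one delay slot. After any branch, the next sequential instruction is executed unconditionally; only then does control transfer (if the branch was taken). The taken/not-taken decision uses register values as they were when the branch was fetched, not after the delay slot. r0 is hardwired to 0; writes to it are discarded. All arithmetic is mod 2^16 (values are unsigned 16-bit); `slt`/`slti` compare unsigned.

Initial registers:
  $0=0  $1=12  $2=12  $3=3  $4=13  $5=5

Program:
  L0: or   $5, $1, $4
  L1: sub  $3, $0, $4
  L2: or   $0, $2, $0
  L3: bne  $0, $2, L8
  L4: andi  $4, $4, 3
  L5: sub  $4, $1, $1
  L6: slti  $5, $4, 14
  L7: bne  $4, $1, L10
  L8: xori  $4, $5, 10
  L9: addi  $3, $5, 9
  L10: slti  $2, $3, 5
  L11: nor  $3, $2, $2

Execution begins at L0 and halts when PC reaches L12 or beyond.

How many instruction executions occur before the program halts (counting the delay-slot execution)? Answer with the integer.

9

[0] or   $5, $1, $4  →  {$0:0, $1:12, $2:12, $3:3, $4:13, $5:13}
[1] sub  $3, $0, $4  →  {$0:0, $1:12, $2:12, $3:65523, $4:13, $5:13}
[2] or   $0, $2, $0  →  {$0:0, $1:12, $2:12, $3:65523, $4:13, $5:13}
[3] bne  $0, $2, L8  →  {$0:0, $1:12, $2:12, $3:65523, $4:13, $5:13}  ⟨branch taken⟩
[4] andi  $4, $4, 3  →  {$0:0, $1:12, $2:12, $3:65523, $4:1, $5:13}
[8] xori  $4, $5, 10  →  {$0:0, $1:12, $2:12, $3:65523, $4:7, $5:13}
[9] addi  $3, $5, 9  →  {$0:0, $1:12, $2:12, $3:22, $4:7, $5:13}
[10] slti  $2, $3, 5  →  {$0:0, $1:12, $2:0, $3:22, $4:7, $5:13}
[11] nor  $3, $2, $2  →  {$0:0, $1:12, $2:0, $3:65535, $4:7, $5:13}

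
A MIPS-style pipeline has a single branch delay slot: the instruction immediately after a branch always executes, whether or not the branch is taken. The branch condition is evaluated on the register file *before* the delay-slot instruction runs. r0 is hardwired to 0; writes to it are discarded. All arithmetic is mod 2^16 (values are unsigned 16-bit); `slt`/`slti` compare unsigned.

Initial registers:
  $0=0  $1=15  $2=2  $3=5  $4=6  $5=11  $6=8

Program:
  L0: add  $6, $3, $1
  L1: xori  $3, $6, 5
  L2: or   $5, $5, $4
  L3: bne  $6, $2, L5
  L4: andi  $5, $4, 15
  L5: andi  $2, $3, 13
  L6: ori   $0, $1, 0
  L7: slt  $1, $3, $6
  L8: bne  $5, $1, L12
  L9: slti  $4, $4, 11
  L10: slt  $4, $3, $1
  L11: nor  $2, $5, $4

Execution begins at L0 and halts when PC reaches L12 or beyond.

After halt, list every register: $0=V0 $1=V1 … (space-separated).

  step pc=0: add  $6, $3, $1  regs=(0,15,2,5,6,11,20)
  step pc=1: xori  $3, $6, 5  regs=(0,15,2,17,6,11,20)
  step pc=2: or   $5, $5, $4  regs=(0,15,2,17,6,15,20)
  step pc=3: bne  $6, $2, L5  cond=T  regs=(0,15,2,17,6,15,20)
  step pc=4: andi  $5, $4, 15  regs=(0,15,2,17,6,6,20)
  step pc=5: andi  $2, $3, 13  regs=(0,15,1,17,6,6,20)
  step pc=6: ori   $0, $1, 0  regs=(0,15,1,17,6,6,20)
  step pc=7: slt  $1, $3, $6  regs=(0,1,1,17,6,6,20)
  step pc=8: bne  $5, $1, L12  cond=T  regs=(0,1,1,17,6,6,20)
  step pc=9: slti  $4, $4, 11  regs=(0,1,1,17,1,6,20)

$0=0 $1=1 $2=1 $3=17 $4=1 $5=6 $6=20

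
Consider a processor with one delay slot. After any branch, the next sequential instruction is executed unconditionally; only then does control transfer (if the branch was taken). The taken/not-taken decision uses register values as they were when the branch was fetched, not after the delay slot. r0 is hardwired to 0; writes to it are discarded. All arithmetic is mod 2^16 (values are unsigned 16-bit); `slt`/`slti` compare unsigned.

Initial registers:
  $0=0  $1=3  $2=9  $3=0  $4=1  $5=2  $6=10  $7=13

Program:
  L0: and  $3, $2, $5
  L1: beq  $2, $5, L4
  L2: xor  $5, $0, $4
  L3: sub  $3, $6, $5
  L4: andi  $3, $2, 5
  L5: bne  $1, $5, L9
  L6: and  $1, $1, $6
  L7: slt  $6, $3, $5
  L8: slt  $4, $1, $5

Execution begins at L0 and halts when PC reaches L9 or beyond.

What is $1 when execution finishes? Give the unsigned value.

2

[0] and  $3, $2, $5  →  {$0:0, $1:3, $2:9, $3:0, $4:1, $5:2, $6:10, $7:13}
[1] beq  $2, $5, L4  →  {$0:0, $1:3, $2:9, $3:0, $4:1, $5:2, $6:10, $7:13}  ⟨branch fallthrough⟩
[2] xor  $5, $0, $4  →  {$0:0, $1:3, $2:9, $3:0, $4:1, $5:1, $6:10, $7:13}
[3] sub  $3, $6, $5  →  {$0:0, $1:3, $2:9, $3:9, $4:1, $5:1, $6:10, $7:13}
[4] andi  $3, $2, 5  →  {$0:0, $1:3, $2:9, $3:1, $4:1, $5:1, $6:10, $7:13}
[5] bne  $1, $5, L9  →  {$0:0, $1:3, $2:9, $3:1, $4:1, $5:1, $6:10, $7:13}  ⟨branch taken⟩
[6] and  $1, $1, $6  →  {$0:0, $1:2, $2:9, $3:1, $4:1, $5:1, $6:10, $7:13}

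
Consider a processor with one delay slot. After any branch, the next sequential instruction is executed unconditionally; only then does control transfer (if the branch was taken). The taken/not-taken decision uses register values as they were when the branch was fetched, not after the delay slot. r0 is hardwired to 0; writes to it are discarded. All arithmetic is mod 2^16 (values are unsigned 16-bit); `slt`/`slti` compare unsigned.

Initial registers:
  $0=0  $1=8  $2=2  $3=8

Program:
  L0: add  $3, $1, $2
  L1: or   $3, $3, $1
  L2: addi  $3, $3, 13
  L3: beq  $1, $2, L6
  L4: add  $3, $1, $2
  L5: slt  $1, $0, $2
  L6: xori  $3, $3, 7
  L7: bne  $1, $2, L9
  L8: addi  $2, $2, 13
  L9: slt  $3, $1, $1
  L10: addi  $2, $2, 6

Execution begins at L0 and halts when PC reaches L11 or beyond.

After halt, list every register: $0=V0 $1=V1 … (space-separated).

$0=0 $1=1 $2=21 $3=0

PC=0  add  $3, $1, $2        | $0=0 $1=8 $2=2 $3=10
PC=1  or   $3, $3, $1        | $0=0 $1=8 $2=2 $3=10
PC=2  addi  $3, $3, 13       | $0=0 $1=8 $2=2 $3=23
PC=3  beq  $1, $2, L6        | $0=0 $1=8 $2=2 $3=23  [not taken]
PC=4  add  $3, $1, $2        | $0=0 $1=8 $2=2 $3=10
PC=5  slt  $1, $0, $2        | $0=0 $1=1 $2=2 $3=10
PC=6  xori  $3, $3, 7        | $0=0 $1=1 $2=2 $3=13
PC=7  bne  $1, $2, L9        | $0=0 $1=1 $2=2 $3=13  [TAKEN]
PC=8  addi  $2, $2, 13       | $0=0 $1=1 $2=15 $3=13
PC=9  slt  $3, $1, $1        | $0=0 $1=1 $2=15 $3=0
PC=10 addi  $2, $2, 6        | $0=0 $1=1 $2=21 $3=0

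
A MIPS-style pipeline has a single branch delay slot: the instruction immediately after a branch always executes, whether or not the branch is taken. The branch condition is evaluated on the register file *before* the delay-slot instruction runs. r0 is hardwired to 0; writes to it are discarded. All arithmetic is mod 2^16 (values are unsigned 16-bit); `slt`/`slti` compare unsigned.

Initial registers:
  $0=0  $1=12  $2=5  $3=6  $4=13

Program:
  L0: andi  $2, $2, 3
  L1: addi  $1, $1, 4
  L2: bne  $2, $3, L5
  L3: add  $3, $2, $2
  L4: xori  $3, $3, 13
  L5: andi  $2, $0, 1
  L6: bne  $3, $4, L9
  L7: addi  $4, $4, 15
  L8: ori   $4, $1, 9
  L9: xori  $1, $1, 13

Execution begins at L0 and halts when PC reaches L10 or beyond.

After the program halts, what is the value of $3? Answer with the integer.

2

[0] andi  $2, $2, 3  →  {$0:0, $1:12, $2:1, $3:6, $4:13}
[1] addi  $1, $1, 4  →  {$0:0, $1:16, $2:1, $3:6, $4:13}
[2] bne  $2, $3, L5  →  {$0:0, $1:16, $2:1, $3:6, $4:13}  ⟨branch taken⟩
[3] add  $3, $2, $2  →  {$0:0, $1:16, $2:1, $3:2, $4:13}
[5] andi  $2, $0, 1  →  {$0:0, $1:16, $2:0, $3:2, $4:13}
[6] bne  $3, $4, L9  →  {$0:0, $1:16, $2:0, $3:2, $4:13}  ⟨branch taken⟩
[7] addi  $4, $4, 15  →  {$0:0, $1:16, $2:0, $3:2, $4:28}
[9] xori  $1, $1, 13  →  {$0:0, $1:29, $2:0, $3:2, $4:28}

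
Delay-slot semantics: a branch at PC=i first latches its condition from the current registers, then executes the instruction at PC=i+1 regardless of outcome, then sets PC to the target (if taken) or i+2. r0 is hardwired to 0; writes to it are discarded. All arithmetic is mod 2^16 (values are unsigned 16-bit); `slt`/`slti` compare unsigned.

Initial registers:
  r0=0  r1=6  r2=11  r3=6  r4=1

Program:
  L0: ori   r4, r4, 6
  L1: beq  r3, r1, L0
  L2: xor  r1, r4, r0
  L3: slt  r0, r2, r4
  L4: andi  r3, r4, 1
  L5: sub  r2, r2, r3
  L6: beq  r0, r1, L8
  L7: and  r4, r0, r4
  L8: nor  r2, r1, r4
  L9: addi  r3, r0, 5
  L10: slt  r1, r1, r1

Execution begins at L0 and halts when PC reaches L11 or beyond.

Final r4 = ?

[0] ori   r4, r4, 6  →  {r0:0, r1:6, r2:11, r3:6, r4:7}
[1] beq  r3, r1, L0  →  {r0:0, r1:6, r2:11, r3:6, r4:7}  ⟨branch taken⟩
[2] xor  r1, r4, r0  →  {r0:0, r1:7, r2:11, r3:6, r4:7}
[0] ori   r4, r4, 6  →  {r0:0, r1:7, r2:11, r3:6, r4:7}
[1] beq  r3, r1, L0  →  {r0:0, r1:7, r2:11, r3:6, r4:7}  ⟨branch fallthrough⟩
[2] xor  r1, r4, r0  →  {r0:0, r1:7, r2:11, r3:6, r4:7}
[3] slt  r0, r2, r4  →  {r0:0, r1:7, r2:11, r3:6, r4:7}
[4] andi  r3, r4, 1  →  {r0:0, r1:7, r2:11, r3:1, r4:7}
[5] sub  r2, r2, r3  →  {r0:0, r1:7, r2:10, r3:1, r4:7}
[6] beq  r0, r1, L8  →  {r0:0, r1:7, r2:10, r3:1, r4:7}  ⟨branch fallthrough⟩
[7] and  r4, r0, r4  →  {r0:0, r1:7, r2:10, r3:1, r4:0}
[8] nor  r2, r1, r4  →  {r0:0, r1:7, r2:65528, r3:1, r4:0}
[9] addi  r3, r0, 5  →  {r0:0, r1:7, r2:65528, r3:5, r4:0}
[10] slt  r1, r1, r1  →  {r0:0, r1:0, r2:65528, r3:5, r4:0}

0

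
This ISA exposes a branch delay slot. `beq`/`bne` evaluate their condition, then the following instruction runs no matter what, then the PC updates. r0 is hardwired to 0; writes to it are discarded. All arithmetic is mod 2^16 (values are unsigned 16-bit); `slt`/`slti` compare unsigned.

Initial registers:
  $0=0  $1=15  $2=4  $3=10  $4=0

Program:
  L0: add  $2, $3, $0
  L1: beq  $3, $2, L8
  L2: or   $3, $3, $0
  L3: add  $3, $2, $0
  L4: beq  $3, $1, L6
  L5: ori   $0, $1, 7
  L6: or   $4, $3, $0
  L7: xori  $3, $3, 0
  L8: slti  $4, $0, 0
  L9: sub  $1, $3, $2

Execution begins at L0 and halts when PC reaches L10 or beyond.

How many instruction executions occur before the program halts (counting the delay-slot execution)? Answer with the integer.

5

[0] add  $2, $3, $0  →  {$0:0, $1:15, $2:10, $3:10, $4:0}
[1] beq  $3, $2, L8  →  {$0:0, $1:15, $2:10, $3:10, $4:0}  ⟨branch taken⟩
[2] or   $3, $3, $0  →  {$0:0, $1:15, $2:10, $3:10, $4:0}
[8] slti  $4, $0, 0  →  {$0:0, $1:15, $2:10, $3:10, $4:0}
[9] sub  $1, $3, $2  →  {$0:0, $1:0, $2:10, $3:10, $4:0}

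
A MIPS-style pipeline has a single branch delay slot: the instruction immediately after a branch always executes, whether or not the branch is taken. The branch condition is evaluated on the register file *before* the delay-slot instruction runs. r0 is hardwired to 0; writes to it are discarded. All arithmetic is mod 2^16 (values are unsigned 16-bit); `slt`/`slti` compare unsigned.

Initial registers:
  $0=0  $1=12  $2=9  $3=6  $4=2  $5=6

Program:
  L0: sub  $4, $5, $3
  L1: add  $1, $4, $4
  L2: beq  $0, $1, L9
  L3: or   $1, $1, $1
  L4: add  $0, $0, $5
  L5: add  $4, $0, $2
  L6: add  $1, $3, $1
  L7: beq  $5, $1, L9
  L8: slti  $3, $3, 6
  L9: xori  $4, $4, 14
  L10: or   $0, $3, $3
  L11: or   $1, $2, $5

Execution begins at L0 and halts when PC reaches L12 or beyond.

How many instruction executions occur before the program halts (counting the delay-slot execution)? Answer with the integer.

7

#0 sub  $4, $5, $3 ; 0/12/9/6/0/6
#1 add  $1, $4, $4 ; 0/0/9/6/0/6
#2 beq  $0, $1, L9 ; 0/0/9/6/0/6 ; →target
#3 or   $1, $1, $1 ; 0/0/9/6/0/6
#9 xori  $4, $4, 14 ; 0/0/9/6/14/6
#10 or   $0, $3, $3 ; 0/0/9/6/14/6
#11 or   $1, $2, $5 ; 0/15/9/6/14/6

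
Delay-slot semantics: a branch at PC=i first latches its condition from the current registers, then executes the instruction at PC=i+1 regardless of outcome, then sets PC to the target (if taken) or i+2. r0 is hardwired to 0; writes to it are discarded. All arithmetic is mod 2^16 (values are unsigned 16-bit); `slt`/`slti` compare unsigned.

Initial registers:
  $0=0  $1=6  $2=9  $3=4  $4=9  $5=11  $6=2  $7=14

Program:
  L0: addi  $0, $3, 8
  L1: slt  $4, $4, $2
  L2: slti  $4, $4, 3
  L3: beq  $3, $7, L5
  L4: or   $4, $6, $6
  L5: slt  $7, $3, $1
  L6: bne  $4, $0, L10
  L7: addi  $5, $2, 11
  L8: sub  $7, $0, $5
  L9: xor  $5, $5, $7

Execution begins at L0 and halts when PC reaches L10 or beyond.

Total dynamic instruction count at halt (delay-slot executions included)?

8

#0 addi  $0, $3, 8 ; 0/6/9/4/9/11/2/14
#1 slt  $4, $4, $2 ; 0/6/9/4/0/11/2/14
#2 slti  $4, $4, 3 ; 0/6/9/4/1/11/2/14
#3 beq  $3, $7, L5 ; 0/6/9/4/1/11/2/14 ; →fallthru
#4 or   $4, $6, $6 ; 0/6/9/4/2/11/2/14
#5 slt  $7, $3, $1 ; 0/6/9/4/2/11/2/1
#6 bne  $4, $0, L10 ; 0/6/9/4/2/11/2/1 ; →target
#7 addi  $5, $2, 11 ; 0/6/9/4/2/20/2/1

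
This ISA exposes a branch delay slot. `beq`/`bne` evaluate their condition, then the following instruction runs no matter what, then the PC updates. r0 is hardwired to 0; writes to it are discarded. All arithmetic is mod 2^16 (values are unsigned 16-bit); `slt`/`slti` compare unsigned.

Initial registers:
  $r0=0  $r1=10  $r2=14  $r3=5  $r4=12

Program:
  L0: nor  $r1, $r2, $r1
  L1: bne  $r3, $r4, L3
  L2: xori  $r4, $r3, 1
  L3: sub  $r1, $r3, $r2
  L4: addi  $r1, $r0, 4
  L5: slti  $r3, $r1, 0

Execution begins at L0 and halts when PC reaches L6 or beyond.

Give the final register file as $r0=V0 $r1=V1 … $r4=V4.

$r0=0 $r1=4 $r2=14 $r3=0 $r4=4

PC=0  nor  $r1, $r2, $r1     | $r0=0 $r1=65521 $r2=14 $r3=5 $r4=12
PC=1  bne  $r3, $r4, L3      | $r0=0 $r1=65521 $r2=14 $r3=5 $r4=12  [TAKEN]
PC=2  xori  $r4, $r3, 1      | $r0=0 $r1=65521 $r2=14 $r3=5 $r4=4
PC=3  sub  $r1, $r3, $r2     | $r0=0 $r1=65527 $r2=14 $r3=5 $r4=4
PC=4  addi  $r1, $r0, 4      | $r0=0 $r1=4 $r2=14 $r3=5 $r4=4
PC=5  slti  $r3, $r1, 0      | $r0=0 $r1=4 $r2=14 $r3=0 $r4=4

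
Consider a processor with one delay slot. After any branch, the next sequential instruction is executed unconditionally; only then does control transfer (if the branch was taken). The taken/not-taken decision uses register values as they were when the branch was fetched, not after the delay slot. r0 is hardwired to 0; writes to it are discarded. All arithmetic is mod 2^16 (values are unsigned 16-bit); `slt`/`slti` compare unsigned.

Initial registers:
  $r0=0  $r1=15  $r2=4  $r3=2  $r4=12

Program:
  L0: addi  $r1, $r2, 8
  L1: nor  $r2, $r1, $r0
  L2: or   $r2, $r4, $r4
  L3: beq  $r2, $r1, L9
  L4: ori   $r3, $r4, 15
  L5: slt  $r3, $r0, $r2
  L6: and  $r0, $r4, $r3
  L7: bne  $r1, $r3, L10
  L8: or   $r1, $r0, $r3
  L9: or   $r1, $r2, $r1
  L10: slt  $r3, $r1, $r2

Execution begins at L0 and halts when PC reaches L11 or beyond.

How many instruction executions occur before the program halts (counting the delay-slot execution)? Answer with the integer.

7

#0 addi  $r1, $r2, 8 ; 0/12/4/2/12
#1 nor  $r2, $r1, $r0 ; 0/12/65523/2/12
#2 or   $r2, $r4, $r4 ; 0/12/12/2/12
#3 beq  $r2, $r1, L9 ; 0/12/12/2/12 ; →target
#4 ori   $r3, $r4, 15 ; 0/12/12/15/12
#9 or   $r1, $r2, $r1 ; 0/12/12/15/12
#10 slt  $r3, $r1, $r2 ; 0/12/12/0/12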